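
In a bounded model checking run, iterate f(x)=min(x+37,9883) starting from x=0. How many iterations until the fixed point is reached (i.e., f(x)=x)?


Step 1: x=0, cap=9883, increment=37
Step 2: x grows by 37 each step until capped at 9883; fixed point is x=9883
Step 3: iterations = ceil(9883/37) = 268

268


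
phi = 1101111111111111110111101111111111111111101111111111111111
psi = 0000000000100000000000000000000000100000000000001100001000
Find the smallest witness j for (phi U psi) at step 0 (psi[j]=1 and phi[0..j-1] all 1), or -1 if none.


(phi U psi) at 0: need smallest j with psi[j]=1 and phi[i]=1 for all i in [0,j).
Scan from step 0:
  step 0: phi=1, psi=0 -> continue
  step 1: phi=1, psi=0 -> continue
  step 2: phi=0 -> phi-prefix broken from here
  step 10: psi=1 but phi already failed -> not a witness
  step 34: psi=1 but phi already failed -> not a witness
  step 48: psi=1 but phi already failed -> not a witness
  step 49: psi=1 but phi already failed -> not a witness
  step 54: psi=1 but phi already failed -> not a witness
  end of trace: no witness -> -1
Witness step = -1

-1


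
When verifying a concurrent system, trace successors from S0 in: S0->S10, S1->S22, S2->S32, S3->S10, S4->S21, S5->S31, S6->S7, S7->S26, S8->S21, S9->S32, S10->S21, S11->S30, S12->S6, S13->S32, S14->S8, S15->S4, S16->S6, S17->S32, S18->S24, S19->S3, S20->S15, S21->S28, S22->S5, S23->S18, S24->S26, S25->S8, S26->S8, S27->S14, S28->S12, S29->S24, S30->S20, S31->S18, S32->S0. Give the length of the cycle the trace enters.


Trace from S0 until a state repeats:
  S0 -> S10 -> S21 -> S28 -> S12 -> S6 -> S7 -> S26 -> S8 -> S21
S21 first seen at step 2, revisited at step 9.
Cycle length = 9 - 2 = 7

7


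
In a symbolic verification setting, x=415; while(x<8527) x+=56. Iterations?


Step 1: x goes from 415 toward 8527 by 56; the body runs while x<8527, so iterations = ceil((bound-start)/step)
Step 2: Distance=8112
Step 3: ceil(8112/56)=145

145


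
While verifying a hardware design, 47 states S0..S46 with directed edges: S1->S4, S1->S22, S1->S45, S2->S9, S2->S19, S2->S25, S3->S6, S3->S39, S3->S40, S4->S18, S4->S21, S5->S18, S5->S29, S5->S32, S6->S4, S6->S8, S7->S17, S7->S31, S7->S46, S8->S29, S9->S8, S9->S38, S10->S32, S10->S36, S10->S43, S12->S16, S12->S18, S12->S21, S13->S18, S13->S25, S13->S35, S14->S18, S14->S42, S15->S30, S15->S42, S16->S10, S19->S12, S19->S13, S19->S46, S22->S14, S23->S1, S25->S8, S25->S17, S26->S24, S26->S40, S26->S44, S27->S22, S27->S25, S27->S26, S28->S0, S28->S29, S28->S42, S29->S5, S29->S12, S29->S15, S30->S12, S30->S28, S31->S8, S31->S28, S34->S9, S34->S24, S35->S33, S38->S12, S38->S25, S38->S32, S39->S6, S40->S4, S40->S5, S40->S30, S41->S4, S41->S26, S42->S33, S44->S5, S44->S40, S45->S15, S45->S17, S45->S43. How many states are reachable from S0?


BFS from S0:
  layer 0: {S0}
Reachable set: {S0}
Count = 1

1


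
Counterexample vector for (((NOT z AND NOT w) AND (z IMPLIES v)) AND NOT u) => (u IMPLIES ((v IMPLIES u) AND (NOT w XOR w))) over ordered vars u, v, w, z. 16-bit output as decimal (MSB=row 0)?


F1 = (((NOT z AND NOT w) AND (z IMPLIES v)) AND NOT u)
F2 = (u IMPLIES ((v IMPLIES u) AND (NOT w XOR w)))
Counterexample to F1=>F2 is where F1=1 and F2=0.
Evaluate each row (bits = u,v,w,z, MSB first):
  row 0 [0000]: F1=1 F2=1 -> F1&~F2 -> 0
  row 1 [0001]: F1=0 F2=1 -> F1&~F2 -> 0
  row 2 [0010]: F1=0 F2=1 -> F1&~F2 -> 0
  row 3 [0011]: F1=0 F2=1 -> F1&~F2 -> 0
  row 4 [0100]: F1=1 F2=1 -> F1&~F2 -> 0
  row 5 [0101]: F1=0 F2=1 -> F1&~F2 -> 0
  row 6 [0110]: F1=0 F2=1 -> F1&~F2 -> 0
  row 7 [0111]: F1=0 F2=1 -> F1&~F2 -> 0
  row 8 [1000]: F1=0 F2=1 -> F1&~F2 -> 0
  row 9 [1001]: F1=0 F2=1 -> F1&~F2 -> 0
  row 10 [1010]: F1=0 F2=1 -> F1&~F2 -> 0
  row 11 [1011]: F1=0 F2=1 -> F1&~F2 -> 0
  row 12 [1100]: F1=0 F2=1 -> F1&~F2 -> 0
  row 13 [1101]: F1=0 F2=1 -> F1&~F2 -> 0
  row 14 [1110]: F1=0 F2=1 -> F1&~F2 -> 0
  row 15 [1111]: F1=0 F2=1 -> F1&~F2 -> 0
Full result column, 4 rows per line (u,v fixed per line; w,z runs 00..11 left to right):
  rows 0-3 [u,v=00]: 0000  = hex 0
  rows 4-7 [u,v=01]: 0000  = hex 0
  rows 8-11 [u,v=10]: 0000  = hex 0
  rows 12-15 [u,v=11]: 0000  = hex 0
Counterexample vector (row 0 .. row 15) = 0000000000000000
Output column grouped in 4s = 0000 0000 0000 0000 = 0x0000
Convert to decimal digit by digit (value = value*16 + digit):
  0 -> 0
  0*16 + 0 = 0
  0*16 + 0 = 0
  0*16 + 0 = 0
Decimal = 0

0


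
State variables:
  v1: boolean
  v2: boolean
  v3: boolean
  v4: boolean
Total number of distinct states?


State space = product of domain sizes of all variables.
Domain sizes:
  v1 (boolean): 2
  v2 (boolean): 2
  v3 (boolean): 2
  v4 (boolean): 2
Product = 2 * 2 * 2 * 2 = 16

16


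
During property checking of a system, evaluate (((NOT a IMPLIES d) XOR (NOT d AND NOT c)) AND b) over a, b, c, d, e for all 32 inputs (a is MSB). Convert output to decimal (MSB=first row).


Formula: (((NOT a IMPLIES d) XOR (NOT d AND NOT c)) AND b) over a, b, c, d, e (32 rows)
Evaluate each row (bits = a,b,c,d,e, MSB first):
  row 0 [00000]: (((NOT 0 IMPLIES 0) XOR (NOT 0 AND NOT 0)) AND 0) -> 0
  row 1 [00001]: (((NOT 0 IMPLIES 0) XOR (NOT 0 AND NOT 0)) AND 0) -> 0
  row 2 [00010]: (((NOT 0 IMPLIES 1) XOR (NOT 1 AND NOT 0)) AND 0) -> 0
  row 3 [00011]: (((NOT 0 IMPLIES 1) XOR (NOT 1 AND NOT 0)) AND 0) -> 0
  row 4 [00100]: (((NOT 0 IMPLIES 0) XOR (NOT 0 AND NOT 1)) AND 0) -> 0
  row 5 [00101]: (((NOT 0 IMPLIES 0) XOR (NOT 0 AND NOT 1)) AND 0) -> 0
  row 6 [00110]: (((NOT 0 IMPLIES 1) XOR (NOT 1 AND NOT 1)) AND 0) -> 0
  row 7 [00111]: (((NOT 0 IMPLIES 1) XOR (NOT 1 AND NOT 1)) AND 0) -> 0
  row 8 [01000]: (((NOT 0 IMPLIES 0) XOR (NOT 0 AND NOT 0)) AND 1) -> 1
  row 9 [01001]: (((NOT 0 IMPLIES 0) XOR (NOT 0 AND NOT 0)) AND 1) -> 1
  row 10 [01010]: (((NOT 0 IMPLIES 1) XOR (NOT 1 AND NOT 0)) AND 1) -> 1
  row 11 [01011]: (((NOT 0 IMPLIES 1) XOR (NOT 1 AND NOT 0)) AND 1) -> 1
  row 12 [01100]: (((NOT 0 IMPLIES 0) XOR (NOT 0 AND NOT 1)) AND 1) -> 0
  row 13 [01101]: (((NOT 0 IMPLIES 0) XOR (NOT 0 AND NOT 1)) AND 1) -> 0
  row 14 [01110]: (((NOT 0 IMPLIES 1) XOR (NOT 1 AND NOT 1)) AND 1) -> 1
  row 15 [01111]: (((NOT 0 IMPLIES 1) XOR (NOT 1 AND NOT 1)) AND 1) -> 1
  row 16 [10000]: (((NOT 1 IMPLIES 0) XOR (NOT 0 AND NOT 0)) AND 0) -> 0
  row 17 [10001]: (((NOT 1 IMPLIES 0) XOR (NOT 0 AND NOT 0)) AND 0) -> 0
  row 18 [10010]: (((NOT 1 IMPLIES 1) XOR (NOT 1 AND NOT 0)) AND 0) -> 0
  row 19 [10011]: (((NOT 1 IMPLIES 1) XOR (NOT 1 AND NOT 0)) AND 0) -> 0
  row 20 [10100]: (((NOT 1 IMPLIES 0) XOR (NOT 0 AND NOT 1)) AND 0) -> 0
  row 21 [10101]: (((NOT 1 IMPLIES 0) XOR (NOT 0 AND NOT 1)) AND 0) -> 0
  row 22 [10110]: (((NOT 1 IMPLIES 1) XOR (NOT 1 AND NOT 1)) AND 0) -> 0
  row 23 [10111]: (((NOT 1 IMPLIES 1) XOR (NOT 1 AND NOT 1)) AND 0) -> 0
  row 24 [11000]: (((NOT 1 IMPLIES 0) XOR (NOT 0 AND NOT 0)) AND 1) -> 0
  row 25 [11001]: (((NOT 1 IMPLIES 0) XOR (NOT 0 AND NOT 0)) AND 1) -> 0
  row 26 [11010]: (((NOT 1 IMPLIES 1) XOR (NOT 1 AND NOT 0)) AND 1) -> 1
  row 27 [11011]: (((NOT 1 IMPLIES 1) XOR (NOT 1 AND NOT 0)) AND 1) -> 1
  row 28 [11100]: (((NOT 1 IMPLIES 0) XOR (NOT 0 AND NOT 1)) AND 1) -> 1
  row 29 [11101]: (((NOT 1 IMPLIES 0) XOR (NOT 0 AND NOT 1)) AND 1) -> 1
  row 30 [11110]: (((NOT 1 IMPLIES 1) XOR (NOT 1 AND NOT 1)) AND 1) -> 1
  row 31 [11111]: (((NOT 1 IMPLIES 1) XOR (NOT 1 AND NOT 1)) AND 1) -> 1
Full result column, 4 rows per line (a,b,c fixed per line; d,e runs 00..11 left to right):
  rows 0-3 [a,b,c=000]: 0000  = hex 0
  rows 4-7 [a,b,c=001]: 0000  = hex 0
  rows 8-11 [a,b,c=010]: 1111  = hex F
  rows 12-15 [a,b,c=011]: 0011  = hex 3
  rows 16-19 [a,b,c=100]: 0000  = hex 0
  rows 20-23 [a,b,c=101]: 0000  = hex 0
  rows 24-27 [a,b,c=110]: 0011  = hex 3
  rows 28-31 [a,b,c=111]: 1111  = hex F
Output column (row 0 .. row 31) = 00000000111100110000000000111111
Output column grouped in 4s = 0000 0000 1111 0011 0000 0000 0011 1111 = 0x00F3003F
Convert to decimal digit by digit (value = value*16 + digit):
  0 -> 0
  0*16 + 0 = 0
  0*16 + 15 (F) = 15
  15*16 + 3 = 243
  243*16 + 0 = 3888
  3888*16 + 0 = 62208
  62208*16 + 3 = 995331
  995331*16 + 15 (F) = 15925311
Decimal = 15925311

15925311


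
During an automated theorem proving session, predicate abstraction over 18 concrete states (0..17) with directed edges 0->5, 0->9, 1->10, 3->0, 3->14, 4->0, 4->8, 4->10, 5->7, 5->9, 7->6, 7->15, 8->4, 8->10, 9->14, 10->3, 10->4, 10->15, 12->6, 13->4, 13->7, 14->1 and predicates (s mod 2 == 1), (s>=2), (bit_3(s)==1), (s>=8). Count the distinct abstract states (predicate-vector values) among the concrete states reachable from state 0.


BFS from 0:
Concrete reachable: {0, 1, 3, 4, 5, 6, 7, 8, 9, 10, 14, 15}
Abstract via predicates (s mod 2 == 1), (s>=2), (bit_3(s)==1), (s>=8):
  (0,0,0,0) <- {0}
  (0,1,0,0) <- {4, 6}
  (0,1,1,1) <- {8, 10, 14}
  (1,0,0,0) <- {1}
  (1,1,0,0) <- {3, 5, 7}
  (1,1,1,1) <- {9, 15}
Distinct abstract states = 6

6


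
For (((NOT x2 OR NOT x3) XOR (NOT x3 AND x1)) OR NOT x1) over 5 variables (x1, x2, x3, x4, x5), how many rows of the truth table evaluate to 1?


Formula: (((NOT x2 OR NOT x3) XOR (NOT x3 AND x1)) OR NOT x1) over 5 vars (32 rows)
Evaluate each row (x1, x2, x3, x4, x5 as bits, MSB first):
  row 0 [00000]: (((NOT 0 OR NOT 0) XOR (NOT 0 AND 0)) OR NOT 0) -> 1
  row 1 [00001]: (((NOT 0 OR NOT 0) XOR (NOT 0 AND 0)) OR NOT 0) -> 1
  row 2 [00010]: (((NOT 0 OR NOT 0) XOR (NOT 0 AND 0)) OR NOT 0) -> 1
  row 3 [00011]: (((NOT 0 OR NOT 0) XOR (NOT 0 AND 0)) OR NOT 0) -> 1
  row 4 [00100]: (((NOT 0 OR NOT 1) XOR (NOT 1 AND 0)) OR NOT 0) -> 1
  row 5 [00101]: (((NOT 0 OR NOT 1) XOR (NOT 1 AND 0)) OR NOT 0) -> 1
  row 6 [00110]: (((NOT 0 OR NOT 1) XOR (NOT 1 AND 0)) OR NOT 0) -> 1
  row 7 [00111]: (((NOT 0 OR NOT 1) XOR (NOT 1 AND 0)) OR NOT 0) -> 1
  row 8 [01000]: (((NOT 1 OR NOT 0) XOR (NOT 0 AND 0)) OR NOT 0) -> 1
  row 9 [01001]: (((NOT 1 OR NOT 0) XOR (NOT 0 AND 0)) OR NOT 0) -> 1
  row 10 [01010]: (((NOT 1 OR NOT 0) XOR (NOT 0 AND 0)) OR NOT 0) -> 1
  row 11 [01011]: (((NOT 1 OR NOT 0) XOR (NOT 0 AND 0)) OR NOT 0) -> 1
  row 12 [01100]: (((NOT 1 OR NOT 1) XOR (NOT 1 AND 0)) OR NOT 0) -> 1
  row 13 [01101]: (((NOT 1 OR NOT 1) XOR (NOT 1 AND 0)) OR NOT 0) -> 1
  row 14 [01110]: (((NOT 1 OR NOT 1) XOR (NOT 1 AND 0)) OR NOT 0) -> 1
  row 15 [01111]: (((NOT 1 OR NOT 1) XOR (NOT 1 AND 0)) OR NOT 0) -> 1
  row 16 [10000]: (((NOT 0 OR NOT 0) XOR (NOT 0 AND 1)) OR NOT 1) -> 0
  row 17 [10001]: (((NOT 0 OR NOT 0) XOR (NOT 0 AND 1)) OR NOT 1) -> 0
  row 18 [10010]: (((NOT 0 OR NOT 0) XOR (NOT 0 AND 1)) OR NOT 1) -> 0
  row 19 [10011]: (((NOT 0 OR NOT 0) XOR (NOT 0 AND 1)) OR NOT 1) -> 0
  row 20 [10100]: (((NOT 0 OR NOT 1) XOR (NOT 1 AND 1)) OR NOT 1) -> 1
  row 21 [10101]: (((NOT 0 OR NOT 1) XOR (NOT 1 AND 1)) OR NOT 1) -> 1
  row 22 [10110]: (((NOT 0 OR NOT 1) XOR (NOT 1 AND 1)) OR NOT 1) -> 1
  row 23 [10111]: (((NOT 0 OR NOT 1) XOR (NOT 1 AND 1)) OR NOT 1) -> 1
  row 24 [11000]: (((NOT 1 OR NOT 0) XOR (NOT 0 AND 1)) OR NOT 1) -> 0
  row 25 [11001]: (((NOT 1 OR NOT 0) XOR (NOT 0 AND 1)) OR NOT 1) -> 0
  row 26 [11010]: (((NOT 1 OR NOT 0) XOR (NOT 0 AND 1)) OR NOT 1) -> 0
  row 27 [11011]: (((NOT 1 OR NOT 0) XOR (NOT 0 AND 1)) OR NOT 1) -> 0
  row 28 [11100]: (((NOT 1 OR NOT 1) XOR (NOT 1 AND 1)) OR NOT 1) -> 0
  row 29 [11101]: (((NOT 1 OR NOT 1) XOR (NOT 1 AND 1)) OR NOT 1) -> 0
  row 30 [11110]: (((NOT 1 OR NOT 1) XOR (NOT 1 AND 1)) OR NOT 1) -> 0
  row 31 [11111]: (((NOT 1 OR NOT 1) XOR (NOT 1 AND 1)) OR NOT 1) -> 0
Full result column, 8 rows per line (x1,x2 fixed per line; x3,x4,x5 runs 000..111 left to right):
  rows 0-7 [x1,x2=00]: 11111111  (ones: 8)
  rows 8-15 [x1,x2=01]: 11111111  (ones: 8)
  rows 16-23 [x1,x2=10]: 00001111  (ones: 4)
  rows 24-31 [x1,x2=11]: 00000000  (ones: 0)
Count of 1-rows = 8+8+4+0 = 20

20


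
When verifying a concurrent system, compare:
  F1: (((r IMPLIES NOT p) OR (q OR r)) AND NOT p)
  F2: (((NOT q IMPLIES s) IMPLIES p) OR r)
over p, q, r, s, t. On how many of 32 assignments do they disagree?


F1 = (((r IMPLIES NOT p) OR (q OR r)) AND NOT p)
F2 = (((NOT q IMPLIES s) IMPLIES p) OR r)
Evaluate both on each of 32 rows (bits = p,q,r,s,t):
  row 0 [00000]: F1=1 F2=1 -> 0
  row 1 [00001]: F1=1 F2=1 -> 0
  row 2 [00010]: F1=1 F2=0 (differ) -> 1
  row 3 [00011]: F1=1 F2=0 (differ) -> 1
  row 4 [00100]: F1=1 F2=1 -> 0
  row 5 [00101]: F1=1 F2=1 -> 0
  row 6 [00110]: F1=1 F2=1 -> 0
  row 7 [00111]: F1=1 F2=1 -> 0
  row 8 [01000]: F1=1 F2=0 (differ) -> 1
  row 9 [01001]: F1=1 F2=0 (differ) -> 1
  row 10 [01010]: F1=1 F2=0 (differ) -> 1
  row 11 [01011]: F1=1 F2=0 (differ) -> 1
  row 12 [01100]: F1=1 F2=1 -> 0
  row 13 [01101]: F1=1 F2=1 -> 0
  row 14 [01110]: F1=1 F2=1 -> 0
  row 15 [01111]: F1=1 F2=1 -> 0
  row 16 [10000]: F1=0 F2=1 (differ) -> 1
  row 17 [10001]: F1=0 F2=1 (differ) -> 1
  row 18 [10010]: F1=0 F2=1 (differ) -> 1
  row 19 [10011]: F1=0 F2=1 (differ) -> 1
  row 20 [10100]: F1=0 F2=1 (differ) -> 1
  row 21 [10101]: F1=0 F2=1 (differ) -> 1
  row 22 [10110]: F1=0 F2=1 (differ) -> 1
  row 23 [10111]: F1=0 F2=1 (differ) -> 1
  row 24 [11000]: F1=0 F2=1 (differ) -> 1
  row 25 [11001]: F1=0 F2=1 (differ) -> 1
  row 26 [11010]: F1=0 F2=1 (differ) -> 1
  row 27 [11011]: F1=0 F2=1 (differ) -> 1
  row 28 [11100]: F1=0 F2=1 (differ) -> 1
  row 29 [11101]: F1=0 F2=1 (differ) -> 1
  row 30 [11110]: F1=0 F2=1 (differ) -> 1
  row 31 [11111]: F1=0 F2=1 (differ) -> 1
Full result column, 8 rows per line (p,q fixed per line; r,s,t runs 000..111 left to right):
  rows 0-7 [p,q=00]: 00110000  (ones: 2)
  rows 8-15 [p,q=01]: 11110000  (ones: 4)
  rows 16-23 [p,q=10]: 11111111  (ones: 8)
  rows 24-31 [p,q=11]: 11111111  (ones: 8)
Disagreements = 2+4+8+8 = 22

22


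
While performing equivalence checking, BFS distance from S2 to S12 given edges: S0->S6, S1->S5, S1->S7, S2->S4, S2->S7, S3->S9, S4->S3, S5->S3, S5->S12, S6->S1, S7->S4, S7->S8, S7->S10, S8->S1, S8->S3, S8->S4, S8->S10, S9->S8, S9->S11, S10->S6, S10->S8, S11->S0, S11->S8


BFS layer-by-layer from S2:
  dist 0: {S2}
  dist 1: {S4, S7}
  dist 2: {S3, S8, S10}
  dist 3: {S1, S6, S9}
  dist 4: {S5, S11}
  dist 5: {S0, S12}
  -> S12 reached at distance 5
Shortest path length = 5

5


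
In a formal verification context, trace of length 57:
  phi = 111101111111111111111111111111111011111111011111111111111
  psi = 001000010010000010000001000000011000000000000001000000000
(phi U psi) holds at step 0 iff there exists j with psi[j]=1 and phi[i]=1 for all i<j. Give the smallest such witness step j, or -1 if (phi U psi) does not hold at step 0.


(phi U psi) at 0: need smallest j with psi[j]=1 and phi[i]=1 for all i in [0,j).
Scan from step 0:
  step 0: phi=1, psi=0 -> continue
  step 1: phi=1, psi=0 -> continue
  step 2: psi=1 and phi held for [0,2) -> witness found
Witness step = 2

2


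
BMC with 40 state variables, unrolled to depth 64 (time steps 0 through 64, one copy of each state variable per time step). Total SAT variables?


BMC unrolls to depth k, creating one copy of each state var for steps 0..k.
Step count = 64 + 1 = 65 (steps 0 through 64)
Vars per step = 40
Total = 40 * 65 = 2600

2600


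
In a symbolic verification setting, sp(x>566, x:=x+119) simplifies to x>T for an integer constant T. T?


Formula: sp(P, x:=E) = exists old_x. (x = E[old_x/x]) AND P[old_x/x] (old_x is the value of x before the assignment; eliminate old_x by solving x = E[old_x/x] for old_x)
Step 1: Precondition P: x>566, i.e. old_x > 566
Step 2: Assignment gives x = old_x + 119, so old_x = x - 119
Step 3: Substitute into P: x - 119 > 566
Step 4: Simplify: x > 566+119 = 685

685


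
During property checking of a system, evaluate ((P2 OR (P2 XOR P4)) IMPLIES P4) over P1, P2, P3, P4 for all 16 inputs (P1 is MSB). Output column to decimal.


Formula: ((P2 OR (P2 XOR P4)) IMPLIES P4) over P1, P2, P3, P4 (16 rows)
Evaluate each row (bits = P1,P2,P3,P4, MSB first):
  row 0 [0000]: ((0 OR (0 XOR 0)) IMPLIES 0) -> 1
  row 1 [0001]: ((0 OR (0 XOR 1)) IMPLIES 1) -> 1
  row 2 [0010]: ((0 OR (0 XOR 0)) IMPLIES 0) -> 1
  row 3 [0011]: ((0 OR (0 XOR 1)) IMPLIES 1) -> 1
  row 4 [0100]: ((1 OR (1 XOR 0)) IMPLIES 0) -> 0
  row 5 [0101]: ((1 OR (1 XOR 1)) IMPLIES 1) -> 1
  row 6 [0110]: ((1 OR (1 XOR 0)) IMPLIES 0) -> 0
  row 7 [0111]: ((1 OR (1 XOR 1)) IMPLIES 1) -> 1
  row 8 [1000]: ((0 OR (0 XOR 0)) IMPLIES 0) -> 1
  row 9 [1001]: ((0 OR (0 XOR 1)) IMPLIES 1) -> 1
  row 10 [1010]: ((0 OR (0 XOR 0)) IMPLIES 0) -> 1
  row 11 [1011]: ((0 OR (0 XOR 1)) IMPLIES 1) -> 1
  row 12 [1100]: ((1 OR (1 XOR 0)) IMPLIES 0) -> 0
  row 13 [1101]: ((1 OR (1 XOR 1)) IMPLIES 1) -> 1
  row 14 [1110]: ((1 OR (1 XOR 0)) IMPLIES 0) -> 0
  row 15 [1111]: ((1 OR (1 XOR 1)) IMPLIES 1) -> 1
Full result column, 4 rows per line (P1,P2 fixed per line; P3,P4 runs 00..11 left to right):
  rows 0-3 [P1,P2=00]: 1111  = hex F
  rows 4-7 [P1,P2=01]: 0101  = hex 5
  rows 8-11 [P1,P2=10]: 1111  = hex F
  rows 12-15 [P1,P2=11]: 0101  = hex 5
Output column (row 0 .. row 15) = 1111010111110101
Output column grouped in 4s = 1111 0101 1111 0101 = 0xF5F5
Convert to decimal digit by digit (value = value*16 + digit):
  F -> 15
  15*16 + 5 = 245
  245*16 + 15 (F) = 3935
  3935*16 + 5 = 62965
Decimal = 62965

62965


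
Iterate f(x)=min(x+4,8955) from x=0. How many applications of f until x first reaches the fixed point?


Step 1: x=0, cap=8955, increment=4
Step 2: x grows by 4 each step until capped at 8955; fixed point is x=8955
Step 3: iterations = ceil(8955/4) = 2239

2239


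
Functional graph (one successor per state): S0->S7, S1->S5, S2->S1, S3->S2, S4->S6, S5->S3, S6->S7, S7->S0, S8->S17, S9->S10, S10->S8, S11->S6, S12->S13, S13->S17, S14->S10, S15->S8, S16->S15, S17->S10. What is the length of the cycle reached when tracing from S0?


Trace from S0 until a state repeats:
  S0 -> S7 -> S0
S0 first seen at step 0, revisited at step 2.
Cycle length = 2 - 0 = 2

2


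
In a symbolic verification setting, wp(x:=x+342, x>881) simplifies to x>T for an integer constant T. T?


Formula: wp(x:=E, P) = P[E/x] (substitute E for x in postcondition)
Step 1: Postcondition: x>881
Step 2: Substitute x+342 for x: x+342>881
Step 3: Solve for x: x > 881-342 = 539

539


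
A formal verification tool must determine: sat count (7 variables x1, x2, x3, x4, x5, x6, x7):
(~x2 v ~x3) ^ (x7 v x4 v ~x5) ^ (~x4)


CNF with 3 clauses over 7 vars (128 assignments).
An assignment satisfies CNF iff every clause has >=1 true literal.
Check each row (bits = x1,x2,x3,x4,x5,x6,x7; clause T/F shown):
  row 0 [0000000]: clauses=TTT -> 1
  row 1 [0000001]: clauses=TTT -> 1
  row 2 [0000010]: clauses=TTT -> 1
  row 3 [0000011]: clauses=TTT -> 1
  row 4 [0000100]: clauses=TFT -> 0
  (every remaining row is evaluated the same way; all 128 results are listed next)
Full result column, 8 rows per line (x1,x2,x3,x4 fixed per line; x5,x6,x7 runs 000..111 left to right):
  rows 0-7 [x1,x2,x3,x4=0000]: 11110101  (ones: 6)
  rows 8-15 [x1,x2,x3,x4=0001]: 00000000  (ones: 0)
  rows 16-23 [x1,x2,x3,x4=0010]: 11110101  (ones: 6)
  rows 24-31 [x1,x2,x3,x4=0011]: 00000000  (ones: 0)
  rows 32-39 [x1,x2,x3,x4=0100]: 11110101  (ones: 6)
  rows 40-47 [x1,x2,x3,x4=0101]: 00000000  (ones: 0)
  rows 48-55 [x1,x2,x3,x4=0110]: 00000000  (ones: 0)
  rows 56-63 [x1,x2,x3,x4=0111]: 00000000  (ones: 0)
  rows 64-71 [x1,x2,x3,x4=1000]: 11110101  (ones: 6)
  rows 72-79 [x1,x2,x3,x4=1001]: 00000000  (ones: 0)
  rows 80-87 [x1,x2,x3,x4=1010]: 11110101  (ones: 6)
  rows 88-95 [x1,x2,x3,x4=1011]: 00000000  (ones: 0)
  rows 96-103 [x1,x2,x3,x4=1100]: 11110101  (ones: 6)
  rows 104-111 [x1,x2,x3,x4=1101]: 00000000  (ones: 0)
  rows 112-119 [x1,x2,x3,x4=1110]: 00000000  (ones: 0)
  rows 120-127 [x1,x2,x3,x4=1111]: 00000000  (ones: 0)
Satisfying assignments = 6+0+6+0+6+0+0+0+6+0+6+0+6+0+0+0 = 36

36


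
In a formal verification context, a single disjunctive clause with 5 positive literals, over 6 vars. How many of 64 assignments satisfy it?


Step 1: Total=2^6=64
Step 2: Unsat when all 5 false: 2^1=2
Step 3: Sat=64-2=62

62


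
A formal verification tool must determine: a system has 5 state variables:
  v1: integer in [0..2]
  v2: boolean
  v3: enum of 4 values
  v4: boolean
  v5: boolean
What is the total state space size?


State space = product of domain sizes of all variables.
Domain sizes:
  v1 (integer in [0..2]): 3
  v2 (boolean): 2
  v3 (enum of 4 values): 4
  v4 (boolean): 2
  v5 (boolean): 2
Product = 3 * 2 * 4 * 2 * 2 = 96

96


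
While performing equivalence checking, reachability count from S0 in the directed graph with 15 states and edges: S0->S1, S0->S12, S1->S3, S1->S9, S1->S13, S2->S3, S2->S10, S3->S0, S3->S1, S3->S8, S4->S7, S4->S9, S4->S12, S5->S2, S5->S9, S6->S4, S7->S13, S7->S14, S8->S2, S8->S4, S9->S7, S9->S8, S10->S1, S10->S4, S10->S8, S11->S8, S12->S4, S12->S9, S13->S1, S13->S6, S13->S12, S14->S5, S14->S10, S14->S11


BFS from S0:
  layer 0: {S0}
  layer 1: {S1, S12}
  layer 2: {S3, S4, S9, S13}
  layer 3: {S6, S7, S8}
  layer 4: {S2, S14}
  layer 5: {S5, S10, S11}
Reachable set: {S0, S1, S2, S3, S4, S5, S6, S7, S8, S9, S10, S11, S12, S13, S14}
Count = 15

15


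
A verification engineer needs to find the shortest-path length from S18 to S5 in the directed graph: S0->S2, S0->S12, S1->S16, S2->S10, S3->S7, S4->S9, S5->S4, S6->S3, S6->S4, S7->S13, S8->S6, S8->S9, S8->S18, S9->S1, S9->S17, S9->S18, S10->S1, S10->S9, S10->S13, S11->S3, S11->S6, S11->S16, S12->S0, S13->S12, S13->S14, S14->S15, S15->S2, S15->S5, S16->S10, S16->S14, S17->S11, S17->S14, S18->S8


BFS layer-by-layer from S18:
  dist 0: {S18}
  dist 1: {S8}
  dist 2: {S6, S9}
  dist 3: {S1, S3, S4, S17}
  dist 4: {S7, S11, S14, S16}
  dist 5: {S10, S13, S15}
  dist 6: {S2, S5, S12}
  -> S5 reached at distance 6
Shortest path length = 6

6


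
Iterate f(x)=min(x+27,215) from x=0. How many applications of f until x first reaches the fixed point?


Step 1: x=0, cap=215, increment=27
Step 2: x grows by 27 each step until capped at 215; fixed point is x=215
Step 3: iterations = ceil(215/27) = 8

8


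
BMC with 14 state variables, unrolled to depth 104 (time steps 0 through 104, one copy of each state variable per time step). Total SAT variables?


BMC unrolls to depth k, creating one copy of each state var for steps 0..k.
Step count = 104 + 1 = 105 (steps 0 through 104)
Vars per step = 14
Total = 14 * 105 = 1470

1470


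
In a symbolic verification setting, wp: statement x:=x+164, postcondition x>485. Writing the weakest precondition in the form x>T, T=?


Formula: wp(x:=E, P) = P[E/x] (substitute E for x in postcondition)
Step 1: Postcondition: x>485
Step 2: Substitute x+164 for x: x+164>485
Step 3: Solve for x: x > 485-164 = 321

321


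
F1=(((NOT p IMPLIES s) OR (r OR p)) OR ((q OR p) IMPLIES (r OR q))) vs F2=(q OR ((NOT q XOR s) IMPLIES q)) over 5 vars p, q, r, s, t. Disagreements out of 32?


F1 = (((NOT p IMPLIES s) OR (r OR p)) OR ((q OR p) IMPLIES (r OR q)))
F2 = (q OR ((NOT q XOR s) IMPLIES q))
Evaluate both on each of 32 rows (bits = p,q,r,s,t):
  row 0 [00000]: F1=1 F2=0 (differ) -> 1
  row 1 [00001]: F1=1 F2=0 (differ) -> 1
  row 2 [00010]: F1=1 F2=1 -> 0
  row 3 [00011]: F1=1 F2=1 -> 0
  row 4 [00100]: F1=1 F2=0 (differ) -> 1
  row 5 [00101]: F1=1 F2=0 (differ) -> 1
  row 6 [00110]: F1=1 F2=1 -> 0
  row 7 [00111]: F1=1 F2=1 -> 0
  row 8 [01000]: F1=1 F2=1 -> 0
  row 9 [01001]: F1=1 F2=1 -> 0
  row 10 [01010]: F1=1 F2=1 -> 0
  row 11 [01011]: F1=1 F2=1 -> 0
  row 12 [01100]: F1=1 F2=1 -> 0
  row 13 [01101]: F1=1 F2=1 -> 0
  row 14 [01110]: F1=1 F2=1 -> 0
  row 15 [01111]: F1=1 F2=1 -> 0
  row 16 [10000]: F1=1 F2=0 (differ) -> 1
  row 17 [10001]: F1=1 F2=0 (differ) -> 1
  row 18 [10010]: F1=1 F2=1 -> 0
  row 19 [10011]: F1=1 F2=1 -> 0
  row 20 [10100]: F1=1 F2=0 (differ) -> 1
  row 21 [10101]: F1=1 F2=0 (differ) -> 1
  row 22 [10110]: F1=1 F2=1 -> 0
  row 23 [10111]: F1=1 F2=1 -> 0
  row 24 [11000]: F1=1 F2=1 -> 0
  row 25 [11001]: F1=1 F2=1 -> 0
  row 26 [11010]: F1=1 F2=1 -> 0
  row 27 [11011]: F1=1 F2=1 -> 0
  row 28 [11100]: F1=1 F2=1 -> 0
  row 29 [11101]: F1=1 F2=1 -> 0
  row 30 [11110]: F1=1 F2=1 -> 0
  row 31 [11111]: F1=1 F2=1 -> 0
Full result column, 8 rows per line (p,q fixed per line; r,s,t runs 000..111 left to right):
  rows 0-7 [p,q=00]: 11001100  (ones: 4)
  rows 8-15 [p,q=01]: 00000000  (ones: 0)
  rows 16-23 [p,q=10]: 11001100  (ones: 4)
  rows 24-31 [p,q=11]: 00000000  (ones: 0)
Disagreements = 4+0+4+0 = 8

8


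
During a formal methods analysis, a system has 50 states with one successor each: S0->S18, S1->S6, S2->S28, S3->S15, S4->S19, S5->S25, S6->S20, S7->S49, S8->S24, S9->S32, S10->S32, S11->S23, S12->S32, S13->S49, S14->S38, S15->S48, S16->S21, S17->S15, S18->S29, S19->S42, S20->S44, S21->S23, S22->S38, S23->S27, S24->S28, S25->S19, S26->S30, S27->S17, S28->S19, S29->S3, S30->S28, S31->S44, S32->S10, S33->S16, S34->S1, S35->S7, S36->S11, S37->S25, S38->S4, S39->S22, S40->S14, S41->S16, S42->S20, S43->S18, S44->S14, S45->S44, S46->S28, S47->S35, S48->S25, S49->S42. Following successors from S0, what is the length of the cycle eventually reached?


Trace from S0 until a state repeats:
  S0 -> S18 -> S29 -> S3 -> S15 -> S48 -> S25 -> S19 -> S42 -> S20 -> S44 -> S14 -> S38 -> S4 -> S19
S19 first seen at step 7, revisited at step 14.
Cycle length = 14 - 7 = 7

7


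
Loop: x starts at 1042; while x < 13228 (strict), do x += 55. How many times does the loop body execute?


Step 1: x goes from 1042 toward 13228 by 55; the body runs while x<13228, so iterations = ceil((bound-start)/step)
Step 2: Distance=12186
Step 3: ceil(12186/55)=222

222


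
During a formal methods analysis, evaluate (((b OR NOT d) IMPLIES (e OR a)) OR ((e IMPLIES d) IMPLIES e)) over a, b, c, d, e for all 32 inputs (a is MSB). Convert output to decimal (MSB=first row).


Formula: (((b OR NOT d) IMPLIES (e OR a)) OR ((e IMPLIES d) IMPLIES e)) over a, b, c, d, e (32 rows)
Evaluate each row (bits = a,b,c,d,e, MSB first):
  row 0 [00000]: (((0 OR NOT 0) IMPLIES (0 OR 0)) OR ((0 IMPLIES 0) IMPLIES 0)) -> 0
  row 1 [00001]: (((0 OR NOT 0) IMPLIES (1 OR 0)) OR ((1 IMPLIES 0) IMPLIES 1)) -> 1
  row 2 [00010]: (((0 OR NOT 1) IMPLIES (0 OR 0)) OR ((0 IMPLIES 1) IMPLIES 0)) -> 1
  row 3 [00011]: (((0 OR NOT 1) IMPLIES (1 OR 0)) OR ((1 IMPLIES 1) IMPLIES 1)) -> 1
  row 4 [00100]: (((0 OR NOT 0) IMPLIES (0 OR 0)) OR ((0 IMPLIES 0) IMPLIES 0)) -> 0
  row 5 [00101]: (((0 OR NOT 0) IMPLIES (1 OR 0)) OR ((1 IMPLIES 0) IMPLIES 1)) -> 1
  row 6 [00110]: (((0 OR NOT 1) IMPLIES (0 OR 0)) OR ((0 IMPLIES 1) IMPLIES 0)) -> 1
  row 7 [00111]: (((0 OR NOT 1) IMPLIES (1 OR 0)) OR ((1 IMPLIES 1) IMPLIES 1)) -> 1
  row 8 [01000]: (((1 OR NOT 0) IMPLIES (0 OR 0)) OR ((0 IMPLIES 0) IMPLIES 0)) -> 0
  row 9 [01001]: (((1 OR NOT 0) IMPLIES (1 OR 0)) OR ((1 IMPLIES 0) IMPLIES 1)) -> 1
  row 10 [01010]: (((1 OR NOT 1) IMPLIES (0 OR 0)) OR ((0 IMPLIES 1) IMPLIES 0)) -> 0
  row 11 [01011]: (((1 OR NOT 1) IMPLIES (1 OR 0)) OR ((1 IMPLIES 1) IMPLIES 1)) -> 1
  row 12 [01100]: (((1 OR NOT 0) IMPLIES (0 OR 0)) OR ((0 IMPLIES 0) IMPLIES 0)) -> 0
  row 13 [01101]: (((1 OR NOT 0) IMPLIES (1 OR 0)) OR ((1 IMPLIES 0) IMPLIES 1)) -> 1
  row 14 [01110]: (((1 OR NOT 1) IMPLIES (0 OR 0)) OR ((0 IMPLIES 1) IMPLIES 0)) -> 0
  row 15 [01111]: (((1 OR NOT 1) IMPLIES (1 OR 0)) OR ((1 IMPLIES 1) IMPLIES 1)) -> 1
  row 16 [10000]: (((0 OR NOT 0) IMPLIES (0 OR 1)) OR ((0 IMPLIES 0) IMPLIES 0)) -> 1
  row 17 [10001]: (((0 OR NOT 0) IMPLIES (1 OR 1)) OR ((1 IMPLIES 0) IMPLIES 1)) -> 1
  row 18 [10010]: (((0 OR NOT 1) IMPLIES (0 OR 1)) OR ((0 IMPLIES 1) IMPLIES 0)) -> 1
  row 19 [10011]: (((0 OR NOT 1) IMPLIES (1 OR 1)) OR ((1 IMPLIES 1) IMPLIES 1)) -> 1
  row 20 [10100]: (((0 OR NOT 0) IMPLIES (0 OR 1)) OR ((0 IMPLIES 0) IMPLIES 0)) -> 1
  row 21 [10101]: (((0 OR NOT 0) IMPLIES (1 OR 1)) OR ((1 IMPLIES 0) IMPLIES 1)) -> 1
  row 22 [10110]: (((0 OR NOT 1) IMPLIES (0 OR 1)) OR ((0 IMPLIES 1) IMPLIES 0)) -> 1
  row 23 [10111]: (((0 OR NOT 1) IMPLIES (1 OR 1)) OR ((1 IMPLIES 1) IMPLIES 1)) -> 1
  row 24 [11000]: (((1 OR NOT 0) IMPLIES (0 OR 1)) OR ((0 IMPLIES 0) IMPLIES 0)) -> 1
  row 25 [11001]: (((1 OR NOT 0) IMPLIES (1 OR 1)) OR ((1 IMPLIES 0) IMPLIES 1)) -> 1
  row 26 [11010]: (((1 OR NOT 1) IMPLIES (0 OR 1)) OR ((0 IMPLIES 1) IMPLIES 0)) -> 1
  row 27 [11011]: (((1 OR NOT 1) IMPLIES (1 OR 1)) OR ((1 IMPLIES 1) IMPLIES 1)) -> 1
  row 28 [11100]: (((1 OR NOT 0) IMPLIES (0 OR 1)) OR ((0 IMPLIES 0) IMPLIES 0)) -> 1
  row 29 [11101]: (((1 OR NOT 0) IMPLIES (1 OR 1)) OR ((1 IMPLIES 0) IMPLIES 1)) -> 1
  row 30 [11110]: (((1 OR NOT 1) IMPLIES (0 OR 1)) OR ((0 IMPLIES 1) IMPLIES 0)) -> 1
  row 31 [11111]: (((1 OR NOT 1) IMPLIES (1 OR 1)) OR ((1 IMPLIES 1) IMPLIES 1)) -> 1
Full result column, 4 rows per line (a,b,c fixed per line; d,e runs 00..11 left to right):
  rows 0-3 [a,b,c=000]: 0111  = hex 7
  rows 4-7 [a,b,c=001]: 0111  = hex 7
  rows 8-11 [a,b,c=010]: 0101  = hex 5
  rows 12-15 [a,b,c=011]: 0101  = hex 5
  rows 16-19 [a,b,c=100]: 1111  = hex F
  rows 20-23 [a,b,c=101]: 1111  = hex F
  rows 24-27 [a,b,c=110]: 1111  = hex F
  rows 28-31 [a,b,c=111]: 1111  = hex F
Output column (row 0 .. row 31) = 01110111010101011111111111111111
Output column grouped in 4s = 0111 0111 0101 0101 1111 1111 1111 1111 = 0x7755FFFF
Convert to decimal digit by digit (value = value*16 + digit):
  7 -> 7
  7*16 + 7 = 119
  119*16 + 5 = 1909
  1909*16 + 5 = 30549
  30549*16 + 15 (F) = 488799
  488799*16 + 15 (F) = 7820799
  7820799*16 + 15 (F) = 125132799
  125132799*16 + 15 (F) = 2002124799
Decimal = 2002124799

2002124799


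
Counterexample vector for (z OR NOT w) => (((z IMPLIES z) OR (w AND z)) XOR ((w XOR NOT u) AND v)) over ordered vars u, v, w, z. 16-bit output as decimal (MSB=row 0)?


F1 = (z OR NOT w)
F2 = (((z IMPLIES z) OR (w AND z)) XOR ((w XOR NOT u) AND v))
Counterexample to F1=>F2 is where F1=1 and F2=0.
Evaluate each row (bits = u,v,w,z, MSB first):
  row 0 [0000]: F1=1 F2=1 -> F1&~F2 -> 0
  row 1 [0001]: F1=1 F2=1 -> F1&~F2 -> 0
  row 2 [0010]: F1=0 F2=1 -> F1&~F2 -> 0
  row 3 [0011]: F1=1 F2=1 -> F1&~F2 -> 0
  row 4 [0100]: F1=1 F2=0 -> F1&~F2 -> 1
  row 5 [0101]: F1=1 F2=0 -> F1&~F2 -> 1
  row 6 [0110]: F1=0 F2=1 -> F1&~F2 -> 0
  row 7 [0111]: F1=1 F2=1 -> F1&~F2 -> 0
  row 8 [1000]: F1=1 F2=1 -> F1&~F2 -> 0
  row 9 [1001]: F1=1 F2=1 -> F1&~F2 -> 0
  row 10 [1010]: F1=0 F2=1 -> F1&~F2 -> 0
  row 11 [1011]: F1=1 F2=1 -> F1&~F2 -> 0
  row 12 [1100]: F1=1 F2=1 -> F1&~F2 -> 0
  row 13 [1101]: F1=1 F2=1 -> F1&~F2 -> 0
  row 14 [1110]: F1=0 F2=0 -> F1&~F2 -> 0
  row 15 [1111]: F1=1 F2=0 -> F1&~F2 -> 1
Full result column, 4 rows per line (u,v fixed per line; w,z runs 00..11 left to right):
  rows 0-3 [u,v=00]: 0000  = hex 0
  rows 4-7 [u,v=01]: 1100  = hex C
  rows 8-11 [u,v=10]: 0000  = hex 0
  rows 12-15 [u,v=11]: 0001  = hex 1
Counterexample vector (row 0 .. row 15) = 0000110000000001
Output column grouped in 4s = 0000 1100 0000 0001 = 0x0C01
Convert to decimal digit by digit (value = value*16 + digit):
  0 -> 0
  0*16 + 12 (C) = 12
  12*16 + 0 = 192
  192*16 + 1 = 3073
Decimal = 3073

3073


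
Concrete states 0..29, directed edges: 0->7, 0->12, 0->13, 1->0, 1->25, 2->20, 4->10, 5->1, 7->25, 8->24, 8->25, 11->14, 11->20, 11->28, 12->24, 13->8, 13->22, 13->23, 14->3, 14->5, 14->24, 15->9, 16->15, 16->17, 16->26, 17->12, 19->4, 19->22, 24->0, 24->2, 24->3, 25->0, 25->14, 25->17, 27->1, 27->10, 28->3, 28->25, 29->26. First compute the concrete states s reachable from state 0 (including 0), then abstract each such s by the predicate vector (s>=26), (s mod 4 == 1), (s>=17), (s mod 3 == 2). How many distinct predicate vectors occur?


BFS from 0:
Concrete reachable: {0, 1, 2, 3, 5, 7, 8, 12, 13, 14, 17, 20, 22, 23, 24, 25}
Abstract via predicates (s>=26), (s mod 4 == 1), (s>=17), (s mod 3 == 2):
  (0,0,0,0) <- {0, 3, 7, 12}
  (0,0,0,1) <- {2, 8, 14}
  (0,0,1,0) <- {22, 24}
  (0,0,1,1) <- {20, 23}
  (0,1,0,0) <- {1, 13}
  (0,1,0,1) <- {5}
  (0,1,1,0) <- {25}
  (0,1,1,1) <- {17}
Distinct abstract states = 8

8


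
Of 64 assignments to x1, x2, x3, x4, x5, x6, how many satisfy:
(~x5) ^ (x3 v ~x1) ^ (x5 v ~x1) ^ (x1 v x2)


CNF with 4 clauses over 6 vars (64 assignments).
An assignment satisfies CNF iff every clause has >=1 true literal.
Check each row (bits = x1,x2,x3,x4,x5,x6; clause T/F shown):
  row 0 [000000]: clauses=TTTF -> 0
  row 1 [000001]: clauses=TTTF -> 0
  row 2 [000010]: clauses=FTTF -> 0
  row 3 [000011]: clauses=FTTF -> 0
  row 4 [000100]: clauses=TTTF -> 0
  (every remaining row is evaluated the same way; all 64 results are listed next)
Full result column, 8 rows per line (x1,x2,x3 fixed per line; x4,x5,x6 runs 000..111 left to right):
  rows 0-7 [x1,x2,x3=000]: 00000000  (ones: 0)
  rows 8-15 [x1,x2,x3=001]: 00000000  (ones: 0)
  rows 16-23 [x1,x2,x3=010]: 11001100  (ones: 4)
  rows 24-31 [x1,x2,x3=011]: 11001100  (ones: 4)
  rows 32-39 [x1,x2,x3=100]: 00000000  (ones: 0)
  rows 40-47 [x1,x2,x3=101]: 00000000  (ones: 0)
  rows 48-55 [x1,x2,x3=110]: 00000000  (ones: 0)
  rows 56-63 [x1,x2,x3=111]: 00000000  (ones: 0)
Satisfying assignments = 0+0+4+4+0+0+0+0 = 8

8


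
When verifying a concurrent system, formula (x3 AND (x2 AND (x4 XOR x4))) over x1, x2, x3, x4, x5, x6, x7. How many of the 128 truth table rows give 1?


Formula: (x3 AND (x2 AND (x4 XOR x4))) over 7 vars (128 rows)
Evaluate each row (x1, x2, x3, x4, x5, x6, x7 as bits, MSB first):
  row 0 [0000000]: (0 AND (0 AND (0 XOR 0))) -> 0
  row 1 [0000001]: (0 AND (0 AND (0 XOR 0))) -> 0
  row 2 [0000010]: (0 AND (0 AND (0 XOR 0))) -> 0
  row 3 [0000011]: (0 AND (0 AND (0 XOR 0))) -> 0
  row 4 [0000100]: (0 AND (0 AND (0 XOR 0))) -> 0
  (every remaining row is evaluated the same way; all 128 results are listed next)
Full result column, 8 rows per line (x1,x2,x3,x4 fixed per line; x5,x6,x7 runs 000..111 left to right):
  rows 0-7 [x1,x2,x3,x4=0000]: 00000000  (ones: 0)
  rows 8-15 [x1,x2,x3,x4=0001]: 00000000  (ones: 0)
  rows 16-23 [x1,x2,x3,x4=0010]: 00000000  (ones: 0)
  rows 24-31 [x1,x2,x3,x4=0011]: 00000000  (ones: 0)
  rows 32-39 [x1,x2,x3,x4=0100]: 00000000  (ones: 0)
  rows 40-47 [x1,x2,x3,x4=0101]: 00000000  (ones: 0)
  rows 48-55 [x1,x2,x3,x4=0110]: 00000000  (ones: 0)
  rows 56-63 [x1,x2,x3,x4=0111]: 00000000  (ones: 0)
  rows 64-71 [x1,x2,x3,x4=1000]: 00000000  (ones: 0)
  rows 72-79 [x1,x2,x3,x4=1001]: 00000000  (ones: 0)
  rows 80-87 [x1,x2,x3,x4=1010]: 00000000  (ones: 0)
  rows 88-95 [x1,x2,x3,x4=1011]: 00000000  (ones: 0)
  rows 96-103 [x1,x2,x3,x4=1100]: 00000000  (ones: 0)
  rows 104-111 [x1,x2,x3,x4=1101]: 00000000  (ones: 0)
  rows 112-119 [x1,x2,x3,x4=1110]: 00000000  (ones: 0)
  rows 120-127 [x1,x2,x3,x4=1111]: 00000000  (ones: 0)
Count of 1-rows = 0+0+0+0+0+0+0+0+0+0+0+0+0+0+0+0 = 0

0


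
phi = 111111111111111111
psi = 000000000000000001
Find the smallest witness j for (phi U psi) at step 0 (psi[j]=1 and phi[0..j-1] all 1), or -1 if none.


(phi U psi) at 0: need smallest j with psi[j]=1 and phi[i]=1 for all i in [0,j).
Scan from step 0:
  step 0: phi=1, psi=0 -> continue
  step 1: phi=1, psi=0 -> continue
  step 2: phi=1, psi=0 -> continue
  step 3: phi=1, psi=0 -> continue
  step 17: psi=1 and phi held for [0,17) -> witness found
Witness step = 17

17


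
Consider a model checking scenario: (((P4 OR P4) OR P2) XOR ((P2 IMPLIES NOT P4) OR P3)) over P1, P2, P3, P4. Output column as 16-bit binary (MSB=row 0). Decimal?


Formula: (((P4 OR P4) OR P2) XOR ((P2 IMPLIES NOT P4) OR P3)) over P1, P2, P3, P4 (16 rows)
Evaluate each row (bits = P1,P2,P3,P4, MSB first):
  row 0 [0000]: (((0 OR 0) OR 0) XOR ((0 IMPLIES NOT 0) OR 0)) -> 1
  row 1 [0001]: (((1 OR 1) OR 0) XOR ((0 IMPLIES NOT 1) OR 0)) -> 0
  row 2 [0010]: (((0 OR 0) OR 0) XOR ((0 IMPLIES NOT 0) OR 1)) -> 1
  row 3 [0011]: (((1 OR 1) OR 0) XOR ((0 IMPLIES NOT 1) OR 1)) -> 0
  row 4 [0100]: (((0 OR 0) OR 1) XOR ((1 IMPLIES NOT 0) OR 0)) -> 0
  row 5 [0101]: (((1 OR 1) OR 1) XOR ((1 IMPLIES NOT 1) OR 0)) -> 1
  row 6 [0110]: (((0 OR 0) OR 1) XOR ((1 IMPLIES NOT 0) OR 1)) -> 0
  row 7 [0111]: (((1 OR 1) OR 1) XOR ((1 IMPLIES NOT 1) OR 1)) -> 0
  row 8 [1000]: (((0 OR 0) OR 0) XOR ((0 IMPLIES NOT 0) OR 0)) -> 1
  row 9 [1001]: (((1 OR 1) OR 0) XOR ((0 IMPLIES NOT 1) OR 0)) -> 0
  row 10 [1010]: (((0 OR 0) OR 0) XOR ((0 IMPLIES NOT 0) OR 1)) -> 1
  row 11 [1011]: (((1 OR 1) OR 0) XOR ((0 IMPLIES NOT 1) OR 1)) -> 0
  row 12 [1100]: (((0 OR 0) OR 1) XOR ((1 IMPLIES NOT 0) OR 0)) -> 0
  row 13 [1101]: (((1 OR 1) OR 1) XOR ((1 IMPLIES NOT 1) OR 0)) -> 1
  row 14 [1110]: (((0 OR 0) OR 1) XOR ((1 IMPLIES NOT 0) OR 1)) -> 0
  row 15 [1111]: (((1 OR 1) OR 1) XOR ((1 IMPLIES NOT 1) OR 1)) -> 0
Full result column, 4 rows per line (P1,P2 fixed per line; P3,P4 runs 00..11 left to right):
  rows 0-3 [P1,P2=00]: 1010  = hex A
  rows 4-7 [P1,P2=01]: 0100  = hex 4
  rows 8-11 [P1,P2=10]: 1010  = hex A
  rows 12-15 [P1,P2=11]: 0100  = hex 4
Output column (row 0 .. row 15) = 1010010010100100
Output column grouped in 4s = 1010 0100 1010 0100 = 0xA4A4
Convert to decimal digit by digit (value = value*16 + digit):
  A -> 10
  10*16 + 4 = 164
  164*16 + 10 (A) = 2634
  2634*16 + 4 = 42148
Decimal = 42148

42148


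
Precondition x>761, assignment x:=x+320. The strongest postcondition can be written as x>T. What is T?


Formula: sp(P, x:=E) = exists old_x. (x = E[old_x/x]) AND P[old_x/x] (old_x is the value of x before the assignment; eliminate old_x by solving x = E[old_x/x] for old_x)
Step 1: Precondition P: x>761, i.e. old_x > 761
Step 2: Assignment gives x = old_x + 320, so old_x = x - 320
Step 3: Substitute into P: x - 320 > 761
Step 4: Simplify: x > 761+320 = 1081

1081


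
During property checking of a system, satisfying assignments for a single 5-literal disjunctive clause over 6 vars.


Step 1: Total=2^6=64
Step 2: Unsat when all 5 false: 2^1=2
Step 3: Sat=64-2=62

62


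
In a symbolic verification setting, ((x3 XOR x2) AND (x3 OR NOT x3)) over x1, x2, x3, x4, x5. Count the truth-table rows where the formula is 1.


Formula: ((x3 XOR x2) AND (x3 OR NOT x3)) over 5 vars (32 rows)
Evaluate each row (x1, x2, x3, x4, x5 as bits, MSB first):
  row 0 [00000]: ((0 XOR 0) AND (0 OR NOT 0)) -> 0
  row 1 [00001]: ((0 XOR 0) AND (0 OR NOT 0)) -> 0
  row 2 [00010]: ((0 XOR 0) AND (0 OR NOT 0)) -> 0
  row 3 [00011]: ((0 XOR 0) AND (0 OR NOT 0)) -> 0
  row 4 [00100]: ((1 XOR 0) AND (1 OR NOT 1)) -> 1
  row 5 [00101]: ((1 XOR 0) AND (1 OR NOT 1)) -> 1
  row 6 [00110]: ((1 XOR 0) AND (1 OR NOT 1)) -> 1
  row 7 [00111]: ((1 XOR 0) AND (1 OR NOT 1)) -> 1
  row 8 [01000]: ((0 XOR 1) AND (0 OR NOT 0)) -> 1
  row 9 [01001]: ((0 XOR 1) AND (0 OR NOT 0)) -> 1
  row 10 [01010]: ((0 XOR 1) AND (0 OR NOT 0)) -> 1
  row 11 [01011]: ((0 XOR 1) AND (0 OR NOT 0)) -> 1
  row 12 [01100]: ((1 XOR 1) AND (1 OR NOT 1)) -> 0
  row 13 [01101]: ((1 XOR 1) AND (1 OR NOT 1)) -> 0
  row 14 [01110]: ((1 XOR 1) AND (1 OR NOT 1)) -> 0
  row 15 [01111]: ((1 XOR 1) AND (1 OR NOT 1)) -> 0
  row 16 [10000]: ((0 XOR 0) AND (0 OR NOT 0)) -> 0
  row 17 [10001]: ((0 XOR 0) AND (0 OR NOT 0)) -> 0
  row 18 [10010]: ((0 XOR 0) AND (0 OR NOT 0)) -> 0
  row 19 [10011]: ((0 XOR 0) AND (0 OR NOT 0)) -> 0
  row 20 [10100]: ((1 XOR 0) AND (1 OR NOT 1)) -> 1
  row 21 [10101]: ((1 XOR 0) AND (1 OR NOT 1)) -> 1
  row 22 [10110]: ((1 XOR 0) AND (1 OR NOT 1)) -> 1
  row 23 [10111]: ((1 XOR 0) AND (1 OR NOT 1)) -> 1
  row 24 [11000]: ((0 XOR 1) AND (0 OR NOT 0)) -> 1
  row 25 [11001]: ((0 XOR 1) AND (0 OR NOT 0)) -> 1
  row 26 [11010]: ((0 XOR 1) AND (0 OR NOT 0)) -> 1
  row 27 [11011]: ((0 XOR 1) AND (0 OR NOT 0)) -> 1
  row 28 [11100]: ((1 XOR 1) AND (1 OR NOT 1)) -> 0
  row 29 [11101]: ((1 XOR 1) AND (1 OR NOT 1)) -> 0
  row 30 [11110]: ((1 XOR 1) AND (1 OR NOT 1)) -> 0
  row 31 [11111]: ((1 XOR 1) AND (1 OR NOT 1)) -> 0
Full result column, 8 rows per line (x1,x2 fixed per line; x3,x4,x5 runs 000..111 left to right):
  rows 0-7 [x1,x2=00]: 00001111  (ones: 4)
  rows 8-15 [x1,x2=01]: 11110000  (ones: 4)
  rows 16-23 [x1,x2=10]: 00001111  (ones: 4)
  rows 24-31 [x1,x2=11]: 11110000  (ones: 4)
Count of 1-rows = 4+4+4+4 = 16

16


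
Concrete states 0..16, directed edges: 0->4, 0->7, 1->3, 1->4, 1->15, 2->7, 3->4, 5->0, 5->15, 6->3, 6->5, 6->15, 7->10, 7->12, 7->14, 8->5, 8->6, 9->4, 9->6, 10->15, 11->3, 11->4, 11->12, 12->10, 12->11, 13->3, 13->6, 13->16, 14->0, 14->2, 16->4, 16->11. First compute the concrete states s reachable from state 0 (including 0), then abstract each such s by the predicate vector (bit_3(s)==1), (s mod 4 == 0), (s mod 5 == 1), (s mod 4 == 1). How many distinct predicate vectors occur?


BFS from 0:
Concrete reachable: {0, 2, 3, 4, 7, 10, 11, 12, 14, 15}
Abstract via predicates (bit_3(s)==1), (s mod 4 == 0), (s mod 5 == 1), (s mod 4 == 1):
  (0,0,0,0) <- {2, 3, 7}
  (0,1,0,0) <- {0, 4}
  (1,0,0,0) <- {10, 14, 15}
  (1,0,1,0) <- {11}
  (1,1,0,0) <- {12}
Distinct abstract states = 5

5
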